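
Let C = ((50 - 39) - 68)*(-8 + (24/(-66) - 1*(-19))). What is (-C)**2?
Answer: 44475561/121 ≈ 3.6757e+5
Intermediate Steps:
C = -6669/11 (C = (11 - 68)*(-8 + (24*(-1/66) + 19)) = -57*(-8 + (-4/11 + 19)) = -57*(-8 + 205/11) = -57*117/11 = -6669/11 ≈ -606.27)
(-C)**2 = (-1*(-6669/11))**2 = (6669/11)**2 = 44475561/121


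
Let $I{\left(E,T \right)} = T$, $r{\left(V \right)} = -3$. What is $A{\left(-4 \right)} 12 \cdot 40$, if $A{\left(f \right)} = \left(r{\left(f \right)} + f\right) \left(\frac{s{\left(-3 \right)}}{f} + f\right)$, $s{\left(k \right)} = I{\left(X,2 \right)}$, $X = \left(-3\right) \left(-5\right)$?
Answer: $15120$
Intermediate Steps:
$X = 15$
$s{\left(k \right)} = 2$
$A{\left(f \right)} = \left(-3 + f\right) \left(f + \frac{2}{f}\right)$ ($A{\left(f \right)} = \left(-3 + f\right) \left(\frac{2}{f} + f\right) = \left(-3 + f\right) \left(f + \frac{2}{f}\right)$)
$A{\left(-4 \right)} 12 \cdot 40 = \left(2 + \left(-4\right)^{2} - \frac{6}{-4} - -12\right) 12 \cdot 40 = \left(2 + 16 - - \frac{3}{2} + 12\right) 12 \cdot 40 = \left(2 + 16 + \frac{3}{2} + 12\right) 12 \cdot 40 = \frac{63}{2} \cdot 12 \cdot 40 = 378 \cdot 40 = 15120$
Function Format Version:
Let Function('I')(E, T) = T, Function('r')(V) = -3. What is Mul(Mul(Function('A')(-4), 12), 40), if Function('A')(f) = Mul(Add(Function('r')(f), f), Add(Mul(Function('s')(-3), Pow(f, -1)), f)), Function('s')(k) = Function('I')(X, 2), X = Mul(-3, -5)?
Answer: 15120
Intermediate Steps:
X = 15
Function('s')(k) = 2
Function('A')(f) = Mul(Add(-3, f), Add(f, Mul(2, Pow(f, -1)))) (Function('A')(f) = Mul(Add(-3, f), Add(Mul(2, Pow(f, -1)), f)) = Mul(Add(-3, f), Add(f, Mul(2, Pow(f, -1)))))
Mul(Mul(Function('A')(-4), 12), 40) = Mul(Mul(Add(2, Pow(-4, 2), Mul(-6, Pow(-4, -1)), Mul(-3, -4)), 12), 40) = Mul(Mul(Add(2, 16, Mul(-6, Rational(-1, 4)), 12), 12), 40) = Mul(Mul(Add(2, 16, Rational(3, 2), 12), 12), 40) = Mul(Mul(Rational(63, 2), 12), 40) = Mul(378, 40) = 15120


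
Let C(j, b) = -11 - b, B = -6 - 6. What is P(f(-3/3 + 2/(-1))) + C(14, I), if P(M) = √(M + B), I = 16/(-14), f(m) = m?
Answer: -69/7 + I*√15 ≈ -9.8571 + 3.873*I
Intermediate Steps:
B = -12
I = -8/7 (I = 16*(-1/14) = -8/7 ≈ -1.1429)
P(M) = √(-12 + M) (P(M) = √(M - 12) = √(-12 + M))
P(f(-3/3 + 2/(-1))) + C(14, I) = √(-12 + (-3/3 + 2/(-1))) + (-11 - 1*(-8/7)) = √(-12 + (-3*⅓ + 2*(-1))) + (-11 + 8/7) = √(-12 + (-1 - 2)) - 69/7 = √(-12 - 3) - 69/7 = √(-15) - 69/7 = I*√15 - 69/7 = -69/7 + I*√15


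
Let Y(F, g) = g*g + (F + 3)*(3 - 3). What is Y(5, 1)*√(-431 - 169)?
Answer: 10*I*√6 ≈ 24.495*I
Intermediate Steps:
Y(F, g) = g² (Y(F, g) = g² + (3 + F)*0 = g² + 0 = g²)
Y(5, 1)*√(-431 - 169) = 1²*√(-431 - 169) = 1*√(-600) = 1*(10*I*√6) = 10*I*√6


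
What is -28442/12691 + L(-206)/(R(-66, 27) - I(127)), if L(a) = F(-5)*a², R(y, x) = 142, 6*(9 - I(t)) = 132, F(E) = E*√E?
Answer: -28442/12691 - 42436*I*√5/31 ≈ -2.2411 - 3061.0*I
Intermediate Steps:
F(E) = E^(3/2)
I(t) = -13 (I(t) = 9 - ⅙*132 = 9 - 22 = -13)
L(a) = -5*I*√5*a² (L(a) = (-5)^(3/2)*a² = (-5*I*√5)*a² = -5*I*√5*a²)
-28442/12691 + L(-206)/(R(-66, 27) - I(127)) = -28442/12691 + (-5*I*√5*(-206)²)/(142 - 1*(-13)) = -28442*1/12691 + (-5*I*√5*42436)/(142 + 13) = -28442/12691 - 212180*I*√5/155 = -28442/12691 - 212180*I*√5*(1/155) = -28442/12691 - 42436*I*√5/31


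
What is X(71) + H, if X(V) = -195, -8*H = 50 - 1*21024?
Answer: 9707/4 ≈ 2426.8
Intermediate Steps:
H = 10487/4 (H = -(50 - 1*21024)/8 = -(50 - 21024)/8 = -⅛*(-20974) = 10487/4 ≈ 2621.8)
X(71) + H = -195 + 10487/4 = 9707/4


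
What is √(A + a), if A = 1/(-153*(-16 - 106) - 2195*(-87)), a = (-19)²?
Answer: 2*√3966050395938/209631 ≈ 19.000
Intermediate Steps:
a = 361
A = 1/209631 (A = 1/(-153*(-122) + 190965) = 1/(18666 + 190965) = 1/209631 ≈ 4.7703e-6)
√(A + a) = √(1/209631 + 361) = √(75676792/209631) = 2*√3966050395938/209631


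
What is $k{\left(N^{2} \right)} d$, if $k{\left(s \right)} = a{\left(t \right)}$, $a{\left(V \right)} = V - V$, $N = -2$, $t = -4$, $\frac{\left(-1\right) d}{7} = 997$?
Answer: $0$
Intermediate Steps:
$d = -6979$ ($d = \left(-7\right) 997 = -6979$)
$a{\left(V \right)} = 0$
$k{\left(s \right)} = 0$
$k{\left(N^{2} \right)} d = 0 \left(-6979\right) = 0$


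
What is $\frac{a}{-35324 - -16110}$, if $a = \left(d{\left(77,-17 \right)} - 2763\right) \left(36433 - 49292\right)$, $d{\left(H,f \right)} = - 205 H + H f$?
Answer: $- \frac{255341163}{19214} \approx -13289.0$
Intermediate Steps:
$a = 255341163$ ($a = \left(77 \left(-205 - 17\right) - 2763\right) \left(36433 - 49292\right) = \left(77 \left(-222\right) - 2763\right) \left(-12859\right) = \left(-17094 - 2763\right) \left(-12859\right) = \left(-19857\right) \left(-12859\right) = 255341163$)
$\frac{a}{-35324 - -16110} = \frac{255341163}{-35324 - -16110} = \frac{255341163}{-35324 + 16110} = \frac{255341163}{-19214} = 255341163 \left(- \frac{1}{19214}\right) = - \frac{255341163}{19214}$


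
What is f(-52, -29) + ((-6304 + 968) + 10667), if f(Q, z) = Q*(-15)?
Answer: 6111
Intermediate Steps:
f(Q, z) = -15*Q
f(-52, -29) + ((-6304 + 968) + 10667) = -15*(-52) + ((-6304 + 968) + 10667) = 780 + (-5336 + 10667) = 780 + 5331 = 6111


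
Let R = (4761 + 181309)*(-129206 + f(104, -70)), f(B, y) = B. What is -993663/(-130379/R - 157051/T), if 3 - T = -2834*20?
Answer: 1353010834291768437060/3772673167173283 ≈ 3.5863e+5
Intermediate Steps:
T = 56683 (T = 3 - (-2834)*20 = 3 - 1*(-56680) = 3 + 56680 = 56683)
R = -24022009140 (R = (4761 + 181309)*(-129206 + 104) = 186070*(-129102) = -24022009140)
-993663/(-130379/R - 157051/T) = -993663/(-130379/(-24022009140) - 157051/56683) = -993663/(-130379*(-1/24022009140) - 157051*1/56683) = -993663/(130379/24022009140 - 157051/56683) = -993663/(-3772673167173283/1361639544082620) = -993663*(-1361639544082620/3772673167173283) = 1353010834291768437060/3772673167173283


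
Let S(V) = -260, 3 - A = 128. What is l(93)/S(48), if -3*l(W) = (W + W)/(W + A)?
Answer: -31/4160 ≈ -0.0074519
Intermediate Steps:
A = -125 (A = 3 - 1*128 = 3 - 128 = -125)
l(W) = -2*W/(3*(-125 + W)) (l(W) = -(W + W)/(3*(W - 125)) = -2*W/(3*(-125 + W)))
l(93)/S(48) = -2*93/(-375 + 3*93)/(-260) = -2*93/(-375 + 279)*(-1/260) = -2*93/(-96)*(-1/260) = -2*93*(-1/96)*(-1/260) = (31/16)*(-1/260) = -31/4160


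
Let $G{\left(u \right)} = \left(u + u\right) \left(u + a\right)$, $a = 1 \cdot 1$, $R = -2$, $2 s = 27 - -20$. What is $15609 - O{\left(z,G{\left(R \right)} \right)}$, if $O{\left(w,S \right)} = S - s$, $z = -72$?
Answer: $\frac{31257}{2} \approx 15629.0$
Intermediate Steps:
$s = \frac{47}{2}$ ($s = \frac{27 - -20}{2} = \frac{27 + 20}{2} = \frac{1}{2} \cdot 47 = \frac{47}{2} \approx 23.5$)
$a = 1$
$G{\left(u \right)} = 2 u \left(1 + u\right)$ ($G{\left(u \right)} = \left(u + u\right) \left(u + 1\right) = 2 u \left(1 + u\right)$)
$O{\left(w,S \right)} = - \frac{47}{2} + S$ ($O{\left(w,S \right)} = S - \frac{47}{2} = - \frac{47}{2} + S$)
$15609 - O{\left(z,G{\left(R \right)} \right)} = 15609 - \left(- \frac{47}{2} + 2 \left(-2\right) \left(1 - 2\right)\right) = 15609 - \left(- \frac{47}{2} + 2 \left(-2\right) \left(-1\right)\right) = 15609 - \left(- \frac{47}{2} + 4\right) = 15609 - - \frac{39}{2} = 15609 + \frac{39}{2} = \frac{31257}{2}$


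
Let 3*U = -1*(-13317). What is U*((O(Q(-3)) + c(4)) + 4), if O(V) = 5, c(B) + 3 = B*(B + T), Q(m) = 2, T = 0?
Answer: 97658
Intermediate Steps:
c(B) = -3 + B² (c(B) = -3 + B*(B + 0) = -3 + B*B = -3 + B²)
U = 4439 (U = (-1*(-13317))/3 = (⅓)*13317 = 4439)
U*((O(Q(-3)) + c(4)) + 4) = 4439*((5 + (-3 + 4²)) + 4) = 4439*((5 + (-3 + 16)) + 4) = 4439*((5 + 13) + 4) = 4439*(18 + 4) = 4439*22 = 97658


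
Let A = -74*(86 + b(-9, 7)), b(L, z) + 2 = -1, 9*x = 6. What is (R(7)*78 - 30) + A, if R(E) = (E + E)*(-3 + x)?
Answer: -8720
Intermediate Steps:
x = ⅔ (x = (⅑)*6 = ⅔ ≈ 0.66667)
b(L, z) = -3 (b(L, z) = -2 - 1 = -3)
R(E) = -14*E/3 (R(E) = (E + E)*(-3 + ⅔) = (2*E)*(-7/3) = -14*E/3)
A = -6142 (A = -74*(86 - 3) = -74*83 = -6142)
(R(7)*78 - 30) + A = (-14/3*7*78 - 30) - 6142 = (-98/3*78 - 30) - 6142 = (-2548 - 30) - 6142 = -2578 - 6142 = -8720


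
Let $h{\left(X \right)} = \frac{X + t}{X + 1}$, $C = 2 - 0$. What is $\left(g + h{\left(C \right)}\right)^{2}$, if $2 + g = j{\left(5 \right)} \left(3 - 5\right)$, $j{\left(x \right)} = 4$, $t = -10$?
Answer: $\frac{1444}{9} \approx 160.44$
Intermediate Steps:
$C = 2$ ($C = 2 + 0 = 2$)
$h{\left(X \right)} = \frac{-10 + X}{1 + X}$ ($h{\left(X \right)} = \frac{X - 10}{X + 1} = \frac{-10 + X}{1 + X}$)
$g = -10$ ($g = -2 + 4 \left(3 - 5\right) = -2 + 4 \left(-2\right) = -2 - 8 = -10$)
$\left(g + h{\left(C \right)}\right)^{2} = \left(-10 + \frac{-10 + 2}{1 + 2}\right)^{2} = \left(-10 + \frac{1}{3} \left(-8\right)\right)^{2} = \left(-10 - \frac{8}{3}\right)^{2} = \left(- \frac{38}{3}\right)^{2} = \frac{1444}{9}$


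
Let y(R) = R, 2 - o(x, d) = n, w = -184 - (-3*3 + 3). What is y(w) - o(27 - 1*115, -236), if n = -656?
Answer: -836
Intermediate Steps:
w = -178 (w = -184 - (-9 + 3) = -184 - 1*(-6) = -184 + 6 = -178)
o(x, d) = 658 (o(x, d) = 2 - 1*(-656) = 2 + 656 = 658)
y(w) - o(27 - 1*115, -236) = -178 - 1*658 = -178 - 658 = -836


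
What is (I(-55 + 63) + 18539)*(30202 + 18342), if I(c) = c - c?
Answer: 899957216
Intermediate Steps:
I(c) = 0
(I(-55 + 63) + 18539)*(30202 + 18342) = (0 + 18539)*(30202 + 18342) = 18539*48544 = 899957216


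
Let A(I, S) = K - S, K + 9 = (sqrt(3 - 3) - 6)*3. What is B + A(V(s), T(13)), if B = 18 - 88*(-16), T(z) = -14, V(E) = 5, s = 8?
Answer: 1413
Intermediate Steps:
K = -27 (K = -9 + (sqrt(3 - 3) - 6)*3 = -9 + (sqrt(0) - 6)*3 = -9 + (0 - 6)*3 = -9 - 6*3 = -9 - 18 = -27)
B = 1426 (B = 18 + 1408 = 1426)
A(I, S) = -27 - S
B + A(V(s), T(13)) = 1426 + (-27 - 1*(-14)) = 1426 + (-27 + 14) = 1426 - 13 = 1413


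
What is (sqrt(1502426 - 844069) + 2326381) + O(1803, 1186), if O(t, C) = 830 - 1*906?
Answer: 2326305 + sqrt(658357) ≈ 2.3271e+6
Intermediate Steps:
O(t, C) = -76 (O(t, C) = 830 - 906 = -76)
(sqrt(1502426 - 844069) + 2326381) + O(1803, 1186) = (sqrt(1502426 - 844069) + 2326381) - 76 = (sqrt(658357) + 2326381) - 76 = (2326381 + sqrt(658357)) - 76 = 2326305 + sqrt(658357)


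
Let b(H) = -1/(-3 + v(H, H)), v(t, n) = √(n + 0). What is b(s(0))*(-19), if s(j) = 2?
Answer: -57/7 - 19*√2/7 ≈ -11.981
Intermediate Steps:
v(t, n) = √n
b(H) = -1/(-3 + √H)
b(s(0))*(-19) = -1/(-3 + √2)*(-19) = 19/(-3 + √2)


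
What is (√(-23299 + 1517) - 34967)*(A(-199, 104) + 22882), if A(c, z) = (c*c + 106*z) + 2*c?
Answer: -2556402403 + 73109*I*√21782 ≈ -2.5564e+9 + 1.079e+7*I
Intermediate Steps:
A(c, z) = c² + 2*c + 106*z (A(c, z) = (c² + 106*z) + 2*c = c² + 2*c + 106*z)
(√(-23299 + 1517) - 34967)*(A(-199, 104) + 22882) = (√(-23299 + 1517) - 34967)*(((-199)² + 2*(-199) + 106*104) + 22882) = (√(-21782) - 34967)*((39601 - 398 + 11024) + 22882) = (I*√21782 - 34967)*(50227 + 22882) = (-34967 + I*√21782)*73109 = -2556402403 + 73109*I*√21782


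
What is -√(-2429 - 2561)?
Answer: -I*√4990 ≈ -70.64*I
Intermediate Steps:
-√(-2429 - 2561) = -√(-4990) = -I*√4990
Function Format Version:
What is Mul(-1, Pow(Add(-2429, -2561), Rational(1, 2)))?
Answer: Mul(-1, I, Pow(4990, Rational(1, 2))) ≈ Mul(-70.640, I)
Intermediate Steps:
Mul(-1, Pow(Add(-2429, -2561), Rational(1, 2))) = Mul(-1, Pow(-4990, Rational(1, 2))) = Mul(-1, Mul(I, Pow(4990, Rational(1, 2)))) = Mul(-1, I, Pow(4990, Rational(1, 2)))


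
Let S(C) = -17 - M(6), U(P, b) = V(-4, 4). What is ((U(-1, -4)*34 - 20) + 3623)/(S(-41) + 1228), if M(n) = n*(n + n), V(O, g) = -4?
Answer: 3467/1139 ≈ 3.0439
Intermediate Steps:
U(P, b) = -4
M(n) = 2*n**2 (M(n) = n*(2*n) = 2*n**2)
S(C) = -89 (S(C) = -17 - 2*6**2 = -17 - 2*36 = -17 - 1*72 = -17 - 72 = -89)
((U(-1, -4)*34 - 20) + 3623)/(S(-41) + 1228) = ((-4*34 - 20) + 3623)/(-89 + 1228) = ((-136 - 20) + 3623)/1139 = (-156 + 3623)*(1/1139) = 3467*(1/1139) = 3467/1139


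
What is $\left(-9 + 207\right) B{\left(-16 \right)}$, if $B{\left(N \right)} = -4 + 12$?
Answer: $1584$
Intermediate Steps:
$B{\left(N \right)} = 8$
$\left(-9 + 207\right) B{\left(-16 \right)} = \left(-9 + 207\right) 8 = 198 \cdot 8 = 1584$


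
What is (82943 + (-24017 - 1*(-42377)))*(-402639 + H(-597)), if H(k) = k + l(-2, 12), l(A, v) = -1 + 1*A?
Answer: -40849320417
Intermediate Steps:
l(A, v) = -1 + A
H(k) = -3 + k (H(k) = k + (-1 - 2) = k - 3 = -3 + k)
(82943 + (-24017 - 1*(-42377)))*(-402639 + H(-597)) = (82943 + (-24017 - 1*(-42377)))*(-402639 + (-3 - 597)) = (82943 + (-24017 + 42377))*(-402639 - 600) = (82943 + 18360)*(-403239) = 101303*(-403239) = -40849320417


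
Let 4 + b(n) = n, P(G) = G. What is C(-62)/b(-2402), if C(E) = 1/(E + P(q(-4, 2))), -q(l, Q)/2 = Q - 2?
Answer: 1/149172 ≈ 6.7037e-6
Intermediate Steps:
q(l, Q) = 4 - 2*Q (q(l, Q) = -2*(Q - 2) = -2*(-2 + Q) = 4 - 2*Q)
b(n) = -4 + n
C(E) = 1/E (C(E) = 1/(E + (4 - 2*2)) = 1/(E + (4 - 4)) = 1/(E + 0) = 1/E)
C(-62)/b(-2402) = 1/((-62)*(-4 - 2402)) = -1/62/(-2406) = -1/62*(-1/2406) = 1/149172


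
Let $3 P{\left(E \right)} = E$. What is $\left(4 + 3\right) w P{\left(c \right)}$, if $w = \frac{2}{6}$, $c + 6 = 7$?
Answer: $\frac{7}{9} \approx 0.77778$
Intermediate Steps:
$c = 1$ ($c = -6 + 7 = 1$)
$w = \frac{1}{3}$ ($w = 2 \cdot \frac{1}{6} = \frac{1}{3} \approx 0.33333$)
$P{\left(E \right)} = \frac{E}{3}$
$\left(4 + 3\right) w P{\left(c \right)} = \left(4 + 3\right) \frac{1}{3} \cdot \frac{1}{3} \cdot 1 = 7 \cdot \frac{1}{3} \cdot \frac{1}{3} = \frac{7}{3} \cdot \frac{1}{3} = \frac{7}{9}$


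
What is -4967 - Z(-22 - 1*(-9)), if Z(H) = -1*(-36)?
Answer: -5003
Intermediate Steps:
Z(H) = 36
-4967 - Z(-22 - 1*(-9)) = -4967 - 1*36 = -4967 - 36 = -5003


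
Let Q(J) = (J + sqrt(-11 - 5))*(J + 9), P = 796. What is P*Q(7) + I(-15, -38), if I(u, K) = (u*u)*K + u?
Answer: 80587 + 50944*I ≈ 80587.0 + 50944.0*I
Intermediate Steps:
Q(J) = (9 + J)*(J + 4*I) (Q(J) = (J + sqrt(-16))*(9 + J) = (J + 4*I)*(9 + J) = (9 + J)*(J + 4*I))
I(u, K) = u + K*u**2 (I(u, K) = u**2*K + u = K*u**2 + u = u + K*u**2)
P*Q(7) + I(-15, -38) = 796*(7**2 + 36*I + 7*(9 + 4*I)) - 15*(1 - 38*(-15)) = 796*(49 + 36*I + (63 + 28*I)) - 15*(1 + 570) = 796*(112 + 64*I) - 15*571 = (89152 + 50944*I) - 8565 = 80587 + 50944*I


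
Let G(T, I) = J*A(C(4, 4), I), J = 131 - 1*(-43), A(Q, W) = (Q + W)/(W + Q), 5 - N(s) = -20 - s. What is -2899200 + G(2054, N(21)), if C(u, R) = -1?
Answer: -2899026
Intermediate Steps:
N(s) = 25 + s (N(s) = 5 - (-20 - s) = 5 + (20 + s) = 25 + s)
A(Q, W) = 1 (A(Q, W) = (Q + W)/(Q + W) = 1)
J = 174 (J = 131 + 43 = 174)
G(T, I) = 174 (G(T, I) = 174*1 = 174)
-2899200 + G(2054, N(21)) = -2899200 + 174 = -2899026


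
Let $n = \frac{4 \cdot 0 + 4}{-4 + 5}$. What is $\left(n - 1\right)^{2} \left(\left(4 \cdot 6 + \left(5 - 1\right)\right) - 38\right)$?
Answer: $-90$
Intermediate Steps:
$n = 4$ ($n = \frac{0 + 4}{1} = 4 \cdot 1 = 4$)
$\left(n - 1\right)^{2} \left(\left(4 \cdot 6 + \left(5 - 1\right)\right) - 38\right) = \left(4 - 1\right)^{2} \left(\left(4 \cdot 6 + \left(5 - 1\right)\right) - 38\right) = 3^{2} \left(\left(24 + \left(5 - 1\right)\right) - 38\right) = 9 \left(\left(24 + 4\right) - 38\right) = 9 \left(28 - 38\right) = 9 \left(-10\right) = -90$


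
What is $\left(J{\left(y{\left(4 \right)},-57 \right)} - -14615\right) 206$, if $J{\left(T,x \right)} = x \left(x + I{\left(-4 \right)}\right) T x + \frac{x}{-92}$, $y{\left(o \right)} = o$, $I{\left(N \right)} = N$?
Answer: $- \frac{7373658245}{46} \approx -1.603 \cdot 10^{8}$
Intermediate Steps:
$J{\left(T,x \right)} = - \frac{x}{92} + T x^{2} \left(-4 + x\right)$ ($J{\left(T,x \right)} = x \left(x - 4\right) T x + \frac{x}{-92} = x \left(-4 + x\right) T x + x \left(- \frac{1}{92}\right) = T x \left(-4 + x\right) x - \frac{x}{92} = T x^{2} \left(-4 + x\right) - \frac{x}{92} = - \frac{x}{92} + T x^{2} \left(-4 + x\right)$)
$\left(J{\left(y{\left(4 \right)},-57 \right)} - -14615\right) 206 = \left(- 57 \left(- \frac{1}{92} + 4 \left(-57\right)^{2} - 16 \left(-57\right)\right) - -14615\right) 206 = \left(- 57 \left(- \frac{1}{92} + 4 \cdot 3249 + 912\right) + 14615\right) 206 = \left(- 57 \left(- \frac{1}{92} + 12996 + 912\right) + 14615\right) 206 = \left(\left(-57\right) \frac{1279535}{92} + 14615\right) 206 = \left(- \frac{72933495}{92} + 14615\right) 206 = \left(- \frac{71588915}{92}\right) 206 = - \frac{7373658245}{46}$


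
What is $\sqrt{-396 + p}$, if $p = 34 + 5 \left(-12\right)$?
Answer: $i \sqrt{422} \approx 20.543 i$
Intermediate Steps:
$p = -26$ ($p = 34 - 60 = -26$)
$\sqrt{-396 + p} = \sqrt{-396 - 26} = \sqrt{-422} = i \sqrt{422}$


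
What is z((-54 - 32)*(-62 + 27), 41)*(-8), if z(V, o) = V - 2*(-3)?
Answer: -24128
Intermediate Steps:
z(V, o) = 6 + V (z(V, o) = V + 6 = 6 + V)
z((-54 - 32)*(-62 + 27), 41)*(-8) = (6 + (-54 - 32)*(-62 + 27))*(-8) = (6 - 86*(-35))*(-8) = (6 + 3010)*(-8) = 3016*(-8) = -24128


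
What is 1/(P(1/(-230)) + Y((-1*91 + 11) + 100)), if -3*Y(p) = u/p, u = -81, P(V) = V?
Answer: 460/619 ≈ 0.74313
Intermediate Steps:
Y(p) = 27/p (Y(p) = -(-27)/p = 27/p)
1/(P(1/(-230)) + Y((-1*91 + 11) + 100)) = 1/(1/(-230) + 27/((-1*91 + 11) + 100)) = 1/(-1/230 + 27/((-91 + 11) + 100)) = 1/(-1/230 + 27/(-80 + 100)) = 1/(-1/230 + 27/20) = 1/(619/460) = 460/619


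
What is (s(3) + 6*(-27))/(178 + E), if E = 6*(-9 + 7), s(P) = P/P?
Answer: -161/166 ≈ -0.96988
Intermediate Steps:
s(P) = 1
E = -12 (E = 6*(-2) = -12)
(s(3) + 6*(-27))/(178 + E) = (1 + 6*(-27))/(178 - 12) = (1 - 162)/166 = -161*1/166 = -161/166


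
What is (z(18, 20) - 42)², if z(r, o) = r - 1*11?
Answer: 1225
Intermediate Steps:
z(r, o) = -11 + r (z(r, o) = r - 11 = -11 + r)
(z(18, 20) - 42)² = ((-11 + 18) - 42)² = (7 - 42)² = (-35)² = 1225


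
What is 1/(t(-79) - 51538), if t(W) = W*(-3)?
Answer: -1/51301 ≈ -1.9493e-5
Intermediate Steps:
t(W) = -3*W
1/(t(-79) - 51538) = 1/(-3*(-79) - 51538) = 1/(237 - 51538) = 1/(-51301) = -1/51301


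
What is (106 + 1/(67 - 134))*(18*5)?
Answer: 639090/67 ≈ 9538.7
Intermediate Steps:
(106 + 1/(67 - 134))*(18*5) = (106 + 1/(-67))*90 = (106 - 1/67)*90 = (7101/67)*90 = 639090/67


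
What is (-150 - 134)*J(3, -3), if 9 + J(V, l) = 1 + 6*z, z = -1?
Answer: 3976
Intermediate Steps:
J(V, l) = -14 (J(V, l) = -9 + (1 + 6*(-1)) = -9 + (1 - 6) = -9 - 5 = -14)
(-150 - 134)*J(3, -3) = (-150 - 134)*(-14) = -284*(-14) = 3976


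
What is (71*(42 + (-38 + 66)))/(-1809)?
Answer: -4970/1809 ≈ -2.7474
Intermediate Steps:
(71*(42 + (-38 + 66)))/(-1809) = (71*(42 + 28))*(-1/1809) = (71*70)*(-1/1809) = 4970*(-1/1809) = -4970/1809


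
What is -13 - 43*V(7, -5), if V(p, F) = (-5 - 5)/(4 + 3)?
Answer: 339/7 ≈ 48.429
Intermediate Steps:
V(p, F) = -10/7
-13 - 43*V(7, -5) = -13 - 43*(-10/7) = -13 + 430/7 = 339/7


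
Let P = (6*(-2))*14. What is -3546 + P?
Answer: -3714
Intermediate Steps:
P = -168 (P = -12*14 = -168)
-3546 + P = -3546 - 168 = -3714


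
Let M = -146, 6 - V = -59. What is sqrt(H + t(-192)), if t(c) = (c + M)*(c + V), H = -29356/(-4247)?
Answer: sqrt(774381323266)/4247 ≈ 207.20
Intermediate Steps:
V = 65 (V = 6 - 1*(-59) = 6 + 59 = 65)
H = 29356/4247 (H = -29356*(-1/4247) = 29356/4247 ≈ 6.9122)
t(c) = (-146 + c)*(65 + c) (t(c) = (c - 146)*(c + 65) = (-146 + c)*(65 + c))
sqrt(H + t(-192)) = sqrt(29356/4247 + (-9490 + (-192)**2 - 81*(-192))) = sqrt(29356/4247 + (-9490 + 36864 + 15552)) = sqrt(29356/4247 + 42926) = sqrt(182336078/4247) = sqrt(774381323266)/4247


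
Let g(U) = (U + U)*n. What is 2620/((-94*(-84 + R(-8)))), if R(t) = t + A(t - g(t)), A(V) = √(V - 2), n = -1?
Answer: 12052/39903 + 131*I*√26/39903 ≈ 0.30203 + 0.01674*I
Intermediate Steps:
g(U) = -2*U (g(U) = (U + U)*(-1) = (2*U)*(-1) = -2*U)
A(V) = √(-2 + V)
R(t) = t + √(-2 + 3*t) (R(t) = t + √(-2 + (t - (-2)*t)) = t + √(-2 + (t + 2*t)) = t + √(-2 + 3*t))
2620/((-94*(-84 + R(-8)))) = 2620/((-94*(-84 + (-8 + √(-2 + 3*(-8)))))) = 2620/((-94*(-84 + (-8 + √(-2 - 24))))) = 2620/((-94*(-84 + (-8 + √(-26))))) = 2620/((-94*(-84 + (-8 + I*√26)))) = 2620/((-94*(-92 + I*√26))) = 2620/(8648 - 94*I*√26)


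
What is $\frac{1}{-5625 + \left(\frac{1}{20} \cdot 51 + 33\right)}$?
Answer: $- \frac{20}{111789} \approx -0.00017891$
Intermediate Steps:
$\frac{1}{-5625 + \left(\frac{1}{20} \cdot 51 + 33\right)} = \frac{1}{-5625 + \left(\frac{51}{20} + 33\right)} = \frac{1}{-5625 + \frac{711}{20}} = \frac{1}{- \frac{111789}{20}} = - \frac{20}{111789}$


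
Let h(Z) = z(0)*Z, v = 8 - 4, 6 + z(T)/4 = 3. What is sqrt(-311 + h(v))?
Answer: I*sqrt(359) ≈ 18.947*I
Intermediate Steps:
z(T) = -12 (z(T) = -24 + 4*3 = -24 + 12 = -12)
v = 4
h(Z) = -12*Z
sqrt(-311 + h(v)) = sqrt(-311 - 12*4) = sqrt(-311 - 48) = sqrt(-359) = I*sqrt(359)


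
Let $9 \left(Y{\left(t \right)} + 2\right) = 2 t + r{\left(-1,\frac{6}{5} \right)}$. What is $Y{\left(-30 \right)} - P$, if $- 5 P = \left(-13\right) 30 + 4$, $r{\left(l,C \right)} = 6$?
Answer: $- \frac{426}{5} \approx -85.2$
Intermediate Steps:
$Y{\left(t \right)} = - \frac{4}{3} + \frac{2 t}{9}$ ($Y{\left(t \right)} = -2 + \frac{2 t + 6}{9} = -2 + \frac{6 + 2 t}{9} = -2 + \left(\frac{2}{3} + \frac{2 t}{9}\right) = - \frac{4}{3} + \frac{2 t}{9}$)
$P = \frac{386}{5}$ ($P = - \frac{\left(-13\right) 30 + 4}{5} = - \frac{-390 + 4}{5} = \left(- \frac{1}{5}\right) \left(-386\right) = \frac{386}{5} \approx 77.2$)
$Y{\left(-30 \right)} - P = \left(- \frac{4}{3} + \frac{2}{9} \left(-30\right)\right) - \frac{386}{5} = \left(- \frac{4}{3} - \frac{20}{3}\right) - \frac{386}{5} = -8 - \frac{386}{5} = - \frac{426}{5}$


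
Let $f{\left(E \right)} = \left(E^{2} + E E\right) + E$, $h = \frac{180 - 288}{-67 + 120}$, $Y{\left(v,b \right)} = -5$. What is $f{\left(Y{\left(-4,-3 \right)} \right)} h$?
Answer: $- \frac{4860}{53} \approx -91.698$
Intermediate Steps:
$h = - \frac{108}{53} \approx -2.0377$
$f{\left(E \right)} = E + 2 E^{2}$ ($f{\left(E \right)} = \left(E^{2} + E^{2}\right) + E = 2 E^{2} + E = E + 2 E^{2}$)
$f{\left(Y{\left(-4,-3 \right)} \right)} h = - 5 \left(1 + 2 \left(-5\right)\right) \left(- \frac{108}{53}\right) = - 5 \left(1 - 10\right) \left(- \frac{108}{53}\right) = \left(-5\right) \left(-9\right) \left(- \frac{108}{53}\right) = 45 \left(- \frac{108}{53}\right) = - \frac{4860}{53}$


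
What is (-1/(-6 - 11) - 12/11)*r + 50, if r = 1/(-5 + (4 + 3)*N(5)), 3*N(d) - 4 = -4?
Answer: 46943/935 ≈ 50.206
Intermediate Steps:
N(d) = 0 (N(d) = 4/3 + (⅓)*(-4) = 4/3 - 4/3 = 0)
r = -⅕ (r = 1/(-5 + (4 + 3)*0) = 1/(-5 + 7*0) = 1/(-5 + 0) = 1/(-5) = -⅕ ≈ -0.20000)
(-1/(-6 - 11) - 12/11)*r + 50 = (-1/(-6 - 11) - 12/11)*(-⅕) + 50 = (-1/(-17) - 12*1/11)*(-⅕) + 50 = (-1*(-1/17) - 12/11)*(-⅕) + 50 = (1/17 - 12/11)*(-⅕) + 50 = -193/187*(-⅕) + 50 = 193/935 + 50 = 46943/935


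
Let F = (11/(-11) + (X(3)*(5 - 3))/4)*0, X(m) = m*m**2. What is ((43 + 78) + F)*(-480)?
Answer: -58080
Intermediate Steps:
X(m) = m**3
F = 0 (F = (11/(-11) + (3**3*(5 - 3))/4)*0 = (11*(-1/11) + (27*2)*(1/4))*0 = (-1 + 54*(1/4))*0 = (-1 + 27/2)*0 = (25/2)*0 = 0)
((43 + 78) + F)*(-480) = ((43 + 78) + 0)*(-480) = (121 + 0)*(-480) = 121*(-480) = -58080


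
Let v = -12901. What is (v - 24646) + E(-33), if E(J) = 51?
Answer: -37496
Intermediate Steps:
(v - 24646) + E(-33) = (-12901 - 24646) + 51 = -37547 + 51 = -37496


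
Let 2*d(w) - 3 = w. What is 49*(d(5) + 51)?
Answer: 2695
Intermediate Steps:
d(w) = 3/2 + w/2
49*(d(5) + 51) = 49*((3/2 + (½)*5) + 51) = 49*((3/2 + 5/2) + 51) = 49*(4 + 51) = 49*55 = 2695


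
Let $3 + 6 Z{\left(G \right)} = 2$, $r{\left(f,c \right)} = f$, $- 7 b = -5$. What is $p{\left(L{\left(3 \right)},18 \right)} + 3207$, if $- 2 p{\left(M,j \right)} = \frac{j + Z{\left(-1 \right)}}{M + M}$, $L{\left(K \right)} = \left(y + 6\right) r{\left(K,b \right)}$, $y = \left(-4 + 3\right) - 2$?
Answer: $\frac{692605}{216} \approx 3206.5$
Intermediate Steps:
$b = \frac{5}{7}$ ($b = \left(- \frac{1}{7}\right) \left(-5\right) = \frac{5}{7} \approx 0.71429$)
$y = -3$ ($y = -1 - 2 = -3$)
$Z{\left(G \right)} = - \frac{1}{6}$ ($Z{\left(G \right)} = - \frac{1}{2} + \frac{1}{6} \cdot 2 = - \frac{1}{2} + \frac{1}{3} = - \frac{1}{6}$)
$L{\left(K \right)} = 3 K$ ($L{\left(K \right)} = \left(-3 + 6\right) K = 3 K$)
$p{\left(M,j \right)} = - \frac{- \frac{1}{6} + j}{4 M}$ ($p{\left(M,j \right)} = - \frac{\left(j - \frac{1}{6}\right) \frac{1}{M + M}}{2} = - \frac{\left(- \frac{1}{6} + j\right) \frac{1}{2 M}}{2} = - \frac{\frac{1}{2} \frac{1}{M} \left(- \frac{1}{6} + j\right)}{2} = - \frac{- \frac{1}{6} + j}{4 M}$)
$p{\left(L{\left(3 \right)},18 \right)} + 3207 = \frac{1 - 108}{24 \cdot 3 \cdot 3} + 3207 = \frac{1 - 108}{24 \cdot 9} + 3207 = \frac{1}{24} \cdot \frac{1}{9} \left(-107\right) + 3207 = - \frac{107}{216} + 3207 = \frac{692605}{216}$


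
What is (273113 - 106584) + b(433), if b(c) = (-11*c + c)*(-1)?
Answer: 170859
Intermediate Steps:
b(c) = 10*c (b(c) = -10*c*(-1) = 10*c)
(273113 - 106584) + b(433) = (273113 - 106584) + 10*433 = 166529 + 4330 = 170859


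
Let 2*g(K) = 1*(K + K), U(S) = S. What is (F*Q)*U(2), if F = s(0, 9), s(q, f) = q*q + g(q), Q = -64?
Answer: 0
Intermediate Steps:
g(K) = K (g(K) = (1*(K + K))/2 = (1*(2*K))/2 = (2*K)/2 = K)
s(q, f) = q + q² (s(q, f) = q*q + q = q² + q = q + q²)
F = 0 (F = 0*(1 + 0) = 0*1 = 0)
(F*Q)*U(2) = (0*(-64))*2 = 0*2 = 0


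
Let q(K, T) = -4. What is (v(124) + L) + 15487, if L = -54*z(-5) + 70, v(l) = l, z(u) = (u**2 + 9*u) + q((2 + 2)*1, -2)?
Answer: 16977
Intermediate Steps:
z(u) = -4 + u**2 + 9*u (z(u) = (u**2 + 9*u) - 4 = -4 + u**2 + 9*u)
L = 1366 (L = -54*(-4 + (-5)**2 + 9*(-5)) + 70 = -54*(-4 + 25 - 45) + 70 = -54*(-24) + 70 = 1296 + 70 = 1366)
(v(124) + L) + 15487 = (124 + 1366) + 15487 = 1490 + 15487 = 16977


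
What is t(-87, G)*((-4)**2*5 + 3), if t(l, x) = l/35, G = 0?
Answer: -7221/35 ≈ -206.31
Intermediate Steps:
t(l, x) = l/35 (t(l, x) = l*(1/35) = l/35)
t(-87, G)*((-4)**2*5 + 3) = ((1/35)*(-87))*((-4)**2*5 + 3) = -87*(16*5 + 3)/35 = -87*(80 + 3)/35 = -87/35*83 = -7221/35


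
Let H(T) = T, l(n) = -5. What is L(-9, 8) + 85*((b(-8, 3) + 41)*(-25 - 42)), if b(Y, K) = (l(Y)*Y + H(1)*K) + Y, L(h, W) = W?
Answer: -432812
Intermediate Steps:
b(Y, K) = K - 4*Y (b(Y, K) = (-5*Y + 1*K) + Y = (-5*Y + K) + Y = (K - 5*Y) + Y = K - 4*Y)
L(-9, 8) + 85*((b(-8, 3) + 41)*(-25 - 42)) = 8 + 85*(((3 - 4*(-8)) + 41)*(-25 - 42)) = 8 + 85*(((3 + 32) + 41)*(-67)) = 8 + 85*((35 + 41)*(-67)) = 8 + 85*(76*(-67)) = 8 + 85*(-5092) = 8 - 432820 = -432812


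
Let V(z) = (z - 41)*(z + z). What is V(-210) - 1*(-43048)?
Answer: 148468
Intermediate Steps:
V(z) = 2*z*(-41 + z) (V(z) = (-41 + z)*(2*z) = 2*z*(-41 + z))
V(-210) - 1*(-43048) = 2*(-210)*(-41 - 210) - 1*(-43048) = 2*(-210)*(-251) + 43048 = 105420 + 43048 = 148468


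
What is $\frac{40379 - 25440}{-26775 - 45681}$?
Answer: $- \frac{14939}{72456} \approx -0.20618$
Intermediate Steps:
$\frac{40379 - 25440}{-26775 - 45681} = \frac{14939}{-72456} = 14939 \left(- \frac{1}{72456}\right) = - \frac{14939}{72456}$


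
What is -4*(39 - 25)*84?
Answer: -4704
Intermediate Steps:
-4*(39 - 25)*84 = -4*14*84 = -56*84 = -4704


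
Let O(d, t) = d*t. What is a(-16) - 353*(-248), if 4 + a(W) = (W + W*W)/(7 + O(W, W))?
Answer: 23023260/263 ≈ 87541.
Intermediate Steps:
a(W) = -4 + (W + W²)/(7 + W²) (a(W) = -4 + (W + W*W)/(7 + W*W) = -4 + (W + W²)/(7 + W²))
a(-16) - 353*(-248) = (-28 - 16 - 3*(-16)²)/(7 + (-16)²) - 353*(-248) = (-28 - 16 - 3*256)/(7 + 256) + 87544 = (-28 - 16 - 768)/263 + 87544 = (1/263)*(-812) + 87544 = -812/263 + 87544 = 23023260/263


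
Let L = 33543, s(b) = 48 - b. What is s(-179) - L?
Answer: -33316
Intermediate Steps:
s(-179) - L = (48 - 1*(-179)) - 1*33543 = (48 + 179) - 33543 = 227 - 33543 = -33316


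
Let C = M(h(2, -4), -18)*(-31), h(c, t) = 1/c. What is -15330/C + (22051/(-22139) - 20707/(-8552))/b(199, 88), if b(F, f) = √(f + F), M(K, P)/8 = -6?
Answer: -2555/248 + 38550303*√287/7762641848 ≈ -10.218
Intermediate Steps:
M(K, P) = -48 (M(K, P) = 8*(-6) = -48)
b(F, f) = √(F + f)
C = 1488 (C = -48*(-31) = 1488)
-15330/C + (22051/(-22139) - 20707/(-8552))/b(199, 88) = -15330/1488 + (22051/(-22139) - 20707/(-8552))/(√(199 + 88)) = -15330*1/1488 + (22051*(-1/22139) - 20707*(-1/8552))/(√287) = -2555/248 + (-22051/22139 + 20707/8552)*(√287/287) = -2555/248 + 269852121*(√287/287)/189332728 = -2555/248 + 38550303*√287/7762641848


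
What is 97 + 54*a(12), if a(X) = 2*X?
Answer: 1393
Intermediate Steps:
97 + 54*a(12) = 97 + 54*(2*12) = 97 + 54*24 = 97 + 1296 = 1393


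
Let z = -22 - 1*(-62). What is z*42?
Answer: 1680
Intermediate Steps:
z = 40 (z = -22 + 62 = 40)
z*42 = 40*42 = 1680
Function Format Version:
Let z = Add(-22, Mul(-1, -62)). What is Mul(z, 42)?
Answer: 1680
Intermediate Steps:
z = 40 (z = Add(-22, 62) = 40)
Mul(z, 42) = Mul(40, 42) = 1680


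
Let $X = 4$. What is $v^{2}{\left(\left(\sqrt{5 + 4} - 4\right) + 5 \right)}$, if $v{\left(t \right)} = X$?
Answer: $16$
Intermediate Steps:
$v{\left(t \right)} = 4$
$v^{2}{\left(\left(\sqrt{5 + 4} - 4\right) + 5 \right)} = 4^{2} = 16$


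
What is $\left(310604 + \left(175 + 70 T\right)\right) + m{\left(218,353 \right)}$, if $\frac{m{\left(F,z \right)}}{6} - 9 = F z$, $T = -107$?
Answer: $765067$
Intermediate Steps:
$m{\left(F,z \right)} = 54 + 6 F z$
$\left(310604 + \left(175 + 70 T\right)\right) + m{\left(218,353 \right)} = \left(310604 + \left(175 + 70 \left(-107\right)\right)\right) + \left(54 + 6 \cdot 218 \cdot 353\right) = \left(310604 + \left(175 - 7490\right)\right) + \left(54 + 461724\right) = \left(310604 - 7315\right) + 461778 = 303289 + 461778 = 765067$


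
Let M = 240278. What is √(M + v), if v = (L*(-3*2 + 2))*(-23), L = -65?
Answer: √234298 ≈ 484.04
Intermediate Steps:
v = -5980 (v = -65*(-3*2 + 2)*(-23) = -65*(-6 + 2)*(-23) = -65*(-4)*(-23) = 260*(-23) = -5980)
√(M + v) = √(240278 - 5980) = √234298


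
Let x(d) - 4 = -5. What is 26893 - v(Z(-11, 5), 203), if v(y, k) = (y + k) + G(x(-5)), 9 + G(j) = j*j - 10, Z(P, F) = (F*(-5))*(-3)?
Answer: 26633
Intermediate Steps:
Z(P, F) = 15*F (Z(P, F) = -5*F*(-3) = 15*F)
x(d) = -1 (x(d) = 4 - 5 = -1)
G(j) = -19 + j² (G(j) = -9 + (j*j - 10) = -9 + (j² - 10) = -9 + (-10 + j²) = -19 + j²)
v(y, k) = -18 + k + y (v(y, k) = (y + k) + (-19 + (-1)²) = (k + y) + (-19 + 1) = (k + y) - 18 = -18 + k + y)
26893 - v(Z(-11, 5), 203) = 26893 - (-18 + 203 + 15*5) = 26893 - (-18 + 203 + 75) = 26893 - 1*260 = 26893 - 260 = 26633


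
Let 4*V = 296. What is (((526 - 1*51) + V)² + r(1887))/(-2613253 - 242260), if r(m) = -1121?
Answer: -300280/2855513 ≈ -0.10516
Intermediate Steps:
V = 74 (V = (¼)*296 = 74)
(((526 - 1*51) + V)² + r(1887))/(-2613253 - 242260) = (((526 - 1*51) + 74)² - 1121)/(-2613253 - 242260) = (((526 - 51) + 74)² - 1121)/(-2855513) = ((475 + 74)² - 1121)*(-1/2855513) = (549² - 1121)*(-1/2855513) = (301401 - 1121)*(-1/2855513) = 300280*(-1/2855513) = -300280/2855513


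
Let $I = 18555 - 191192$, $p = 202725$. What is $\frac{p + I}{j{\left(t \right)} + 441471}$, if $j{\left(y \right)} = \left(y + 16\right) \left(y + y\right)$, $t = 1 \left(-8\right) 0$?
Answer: $\frac{30088}{441471} \approx 0.068154$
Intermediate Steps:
$t = 0$ ($t = \left(-8\right) 0 = 0$)
$I = -172637$
$j{\left(y \right)} = 2 y \left(16 + y\right)$ ($j{\left(y \right)} = \left(16 + y\right) 2 y = 2 y \left(16 + y\right)$)
$\frac{p + I}{j{\left(t \right)} + 441471} = \frac{202725 - 172637}{2 \cdot 0 \left(16 + 0\right) + 441471} = \frac{30088}{2 \cdot 0 \cdot 16 + 441471} = \frac{30088}{0 + 441471} = \frac{30088}{441471}$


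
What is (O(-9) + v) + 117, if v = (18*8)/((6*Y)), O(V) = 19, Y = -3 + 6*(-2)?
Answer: 672/5 ≈ 134.40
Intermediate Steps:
Y = -15 (Y = -3 - 12 = -15)
v = -8/5 (v = (18*8)/((6*(-15))) = 144/(-90) = 144*(-1/90) = -8/5 ≈ -1.6000)
(O(-9) + v) + 117 = (19 - 8/5) + 117 = 87/5 + 117 = 672/5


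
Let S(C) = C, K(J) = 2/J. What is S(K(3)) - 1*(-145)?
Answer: 437/3 ≈ 145.67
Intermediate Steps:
S(K(3)) - 1*(-145) = 2/3 - 1*(-145) = 2*(⅓) + 145 = ⅔ + 145 = 437/3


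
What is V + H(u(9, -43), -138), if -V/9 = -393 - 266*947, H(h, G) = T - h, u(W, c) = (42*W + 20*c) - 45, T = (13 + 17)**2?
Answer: 2272082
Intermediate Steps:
T = 900 (T = 30**2 = 900)
u(W, c) = -45 + 20*c + 42*W (u(W, c) = (20*c + 42*W) - 45 = -45 + 20*c + 42*W)
H(h, G) = 900 - h
V = 2270655 (V = -9*(-393 - 266*947) = -9*(-393 - 251902) = -9*(-252295) = 2270655)
V + H(u(9, -43), -138) = 2270655 + (900 - (-45 + 20*(-43) + 42*9)) = 2270655 + (900 - (-45 - 860 + 378)) = 2270655 + (900 - 1*(-527)) = 2270655 + (900 + 527) = 2270655 + 1427 = 2272082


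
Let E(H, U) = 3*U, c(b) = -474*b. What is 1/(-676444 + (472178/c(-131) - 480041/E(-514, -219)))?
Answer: -6799293/4594321306292 ≈ -1.4799e-6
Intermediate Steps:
1/(-676444 + (472178/c(-131) - 480041/E(-514, -219))) = 1/(-676444 + (472178/((-474*(-131))) - 480041/(3*(-219)))) = 1/(-676444 + (472178/62094 - 480041/(-657))) = 1/(-676444 + (472178*(1/62094) - 480041*(-1/657))) = 1/(-676444 + (236089/31047 + 480041/657)) = 1/(-676444 + 5019647800/6799293) = 1/(-4594321306292/6799293) = -6799293/4594321306292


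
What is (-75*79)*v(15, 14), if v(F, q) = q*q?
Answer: -1161300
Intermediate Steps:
v(F, q) = q**2
(-75*79)*v(15, 14) = -75*79*14**2 = -5925*196 = -1161300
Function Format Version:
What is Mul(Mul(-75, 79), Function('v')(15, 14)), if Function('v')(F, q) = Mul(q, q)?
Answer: -1161300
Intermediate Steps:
Function('v')(F, q) = Pow(q, 2)
Mul(Mul(-75, 79), Function('v')(15, 14)) = Mul(Mul(-75, 79), Pow(14, 2)) = Mul(-5925, 196) = -1161300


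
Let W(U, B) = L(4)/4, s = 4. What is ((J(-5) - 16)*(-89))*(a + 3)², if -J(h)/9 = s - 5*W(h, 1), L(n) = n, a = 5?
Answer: 39872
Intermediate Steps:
W(U, B) = 1 (W(U, B) = 4/4 = 4*(¼) = 1)
J(h) = 9 (J(h) = -9*(4 - 5*1) = -9*(4 - 5) = -9*(-1) = 9)
((J(-5) - 16)*(-89))*(a + 3)² = ((9 - 16)*(-89))*(5 + 3)² = -7*(-89)*8² = 623*64 = 39872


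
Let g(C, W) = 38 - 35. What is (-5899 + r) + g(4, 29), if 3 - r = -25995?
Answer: 20102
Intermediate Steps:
g(C, W) = 3
r = 25998 (r = 3 - 1*(-25995) = 3 + 25995 = 25998)
(-5899 + r) + g(4, 29) = (-5899 + 25998) + 3 = 20099 + 3 = 20102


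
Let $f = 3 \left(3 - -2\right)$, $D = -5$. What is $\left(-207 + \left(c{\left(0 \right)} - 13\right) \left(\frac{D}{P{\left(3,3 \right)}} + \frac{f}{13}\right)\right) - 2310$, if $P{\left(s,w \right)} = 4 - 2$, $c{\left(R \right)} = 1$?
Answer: $- \frac{32511}{13} \approx -2500.8$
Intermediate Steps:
$P{\left(s,w \right)} = 2$
$f = 15$ ($f = 3 \left(3 + 2\right) = 3 \cdot 5 = 15$)
$\left(-207 + \left(c{\left(0 \right)} - 13\right) \left(\frac{D}{P{\left(3,3 \right)}} + \frac{f}{13}\right)\right) - 2310 = \left(-207 + \left(1 - 13\right) \left(- \frac{5}{2} + \frac{15}{13}\right)\right) - 2310 = \left(-207 - 12 \left(\left(-5\right) \frac{1}{2} + 15 \cdot \frac{1}{13}\right)\right) - 2310 = \left(-207 - 12 \left(- \frac{5}{2} + \frac{15}{13}\right)\right) - 2310 = \left(-207 - - \frac{210}{13}\right) - 2310 = \left(-207 + \frac{210}{13}\right) - 2310 = - \frac{2481}{13} - 2310 = - \frac{32511}{13}$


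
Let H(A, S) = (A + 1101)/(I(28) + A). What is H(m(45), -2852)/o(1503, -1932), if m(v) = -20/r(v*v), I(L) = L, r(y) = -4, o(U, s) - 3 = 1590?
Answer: 1106/52569 ≈ 0.021039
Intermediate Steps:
o(U, s) = 1593 (o(U, s) = 3 + 1590 = 1593)
m(v) = 5 (m(v) = -20/(-4) = -20*(-1/4) = 5)
H(A, S) = (1101 + A)/(28 + A) (H(A, S) = (A + 1101)/(28 + A) = (1101 + A)/(28 + A))
H(m(45), -2852)/o(1503, -1932) = ((1101 + 5)/(28 + 5))/1593 = (1106/33)*(1/1593) = 1106/52569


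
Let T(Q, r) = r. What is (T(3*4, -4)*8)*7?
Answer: -224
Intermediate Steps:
(T(3*4, -4)*8)*7 = -4*8*7 = -32*7 = -224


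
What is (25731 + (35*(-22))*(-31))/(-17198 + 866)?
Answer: -49601/16332 ≈ -3.0370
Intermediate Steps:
(25731 + (35*(-22))*(-31))/(-17198 + 866) = (25731 - 770*(-31))/(-16332) = (25731 + 23870)*(-1/16332) = 49601*(-1/16332) = -49601/16332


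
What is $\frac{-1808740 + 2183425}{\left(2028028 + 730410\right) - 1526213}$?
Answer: $\frac{74937}{246445} \approx 0.30407$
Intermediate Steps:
$\frac{-1808740 + 2183425}{\left(2028028 + 730410\right) - 1526213} = \frac{374685}{2758438 - 1526213} = \frac{374685}{1232225} = 374685 \cdot \frac{1}{1232225} = \frac{74937}{246445}$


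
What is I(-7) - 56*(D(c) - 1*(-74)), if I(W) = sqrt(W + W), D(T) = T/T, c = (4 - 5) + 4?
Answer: -4200 + I*sqrt(14) ≈ -4200.0 + 3.7417*I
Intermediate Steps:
c = 3 (c = -1 + 4 = 3)
D(T) = 1
I(W) = sqrt(2)*sqrt(W) (I(W) = sqrt(2*W) = sqrt(2)*sqrt(W))
I(-7) - 56*(D(c) - 1*(-74)) = sqrt(2)*sqrt(-7) - 56*(1 - 1*(-74)) = sqrt(2)*(I*sqrt(7)) - 56*(1 + 74) = I*sqrt(14) - 56*75 = I*sqrt(14) - 4200 = -4200 + I*sqrt(14)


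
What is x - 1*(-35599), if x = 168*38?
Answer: 41983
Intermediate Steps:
x = 6384
x - 1*(-35599) = 6384 - 1*(-35599) = 6384 + 35599 = 41983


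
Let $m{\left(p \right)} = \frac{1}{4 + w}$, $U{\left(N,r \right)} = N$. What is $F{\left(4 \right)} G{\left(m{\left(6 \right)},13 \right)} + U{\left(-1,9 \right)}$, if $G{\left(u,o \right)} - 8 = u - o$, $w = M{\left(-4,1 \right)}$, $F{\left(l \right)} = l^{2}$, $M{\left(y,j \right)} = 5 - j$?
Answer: $-79$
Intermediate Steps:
$w = 4$ ($w = 5 - 1 = 4$)
$m{\left(p \right)} = \frac{1}{8}$ ($m{\left(p \right)} = \frac{1}{4 + 4} = \frac{1}{8}$)
$G{\left(u,o \right)} = 8 + u - o$ ($G{\left(u,o \right)} = 8 - \left(o - u\right) = 8 + u - o$)
$F{\left(4 \right)} G{\left(m{\left(6 \right)},13 \right)} + U{\left(-1,9 \right)} = 4^{2} \left(8 + \frac{1}{8} - 13\right) - 1 = 16 \left(8 + \frac{1}{8} - 13\right) - 1 = 16 \left(- \frac{39}{8}\right) - 1 = -78 - 1 = -79$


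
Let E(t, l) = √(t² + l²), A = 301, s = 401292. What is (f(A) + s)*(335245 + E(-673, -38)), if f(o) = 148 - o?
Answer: 134479844055 + 401139*√454373 ≈ 1.3475e+11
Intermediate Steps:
E(t, l) = √(l² + t²)
(f(A) + s)*(335245 + E(-673, -38)) = ((148 - 1*301) + 401292)*(335245 + √((-38)² + (-673)²)) = ((148 - 301) + 401292)*(335245 + √(1444 + 452929)) = (-153 + 401292)*(335245 + √454373) = 401139*(335245 + √454373) = 134479844055 + 401139*√454373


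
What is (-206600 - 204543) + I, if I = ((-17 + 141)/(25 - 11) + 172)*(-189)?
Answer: -445325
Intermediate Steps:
I = -34182 (I = (124/14 + 172)*(-189) = (124*(1/14) + 172)*(-189) = (62/7 + 172)*(-189) = (1266/7)*(-189) = -34182)
(-206600 - 204543) + I = (-206600 - 204543) - 34182 = -411143 - 34182 = -445325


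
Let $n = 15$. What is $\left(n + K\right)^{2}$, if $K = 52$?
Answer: $4489$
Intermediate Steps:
$\left(n + K\right)^{2} = \left(15 + 52\right)^{2} = 67^{2} = 4489$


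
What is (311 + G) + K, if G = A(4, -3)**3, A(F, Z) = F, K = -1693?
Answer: -1318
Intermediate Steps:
G = 64 (G = 4**3 = 64)
(311 + G) + K = (311 + 64) - 1693 = 375 - 1693 = -1318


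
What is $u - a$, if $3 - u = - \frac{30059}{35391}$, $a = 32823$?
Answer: $- \frac{1161502561}{35391} \approx -32819.0$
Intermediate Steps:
$u = \frac{136232}{35391}$ ($u = 3 - - \frac{30059}{35391} = 3 + \frac{30059}{35391} = \frac{136232}{35391} \approx 3.8493$)
$u - a = \frac{136232}{35391} - 32823 = - \frac{1161502561}{35391}$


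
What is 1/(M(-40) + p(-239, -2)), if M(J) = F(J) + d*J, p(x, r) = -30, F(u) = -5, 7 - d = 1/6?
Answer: -3/925 ≈ -0.0032432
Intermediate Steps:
d = 41/6 (d = 7 - 1/6 = 7 - 1*⅙ = 7 - ⅙ = 41/6 ≈ 6.8333)
M(J) = -5 + 41*J/6
1/(M(-40) + p(-239, -2)) = 1/((-5 + (41/6)*(-40)) - 30) = 1/((-5 - 820/3) - 30) = 1/(-835/3 - 30) = 1/(-925/3) = -3/925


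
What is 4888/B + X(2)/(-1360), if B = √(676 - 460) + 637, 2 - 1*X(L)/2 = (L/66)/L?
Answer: 139687753837/18201218640 - 29328*√6/405553 ≈ 7.4975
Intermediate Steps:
X(L) = 131/33 (X(L) = 4 - 2*L/66/L = 4 - 2*1/66 = 4 - 1/33 = 131/33)
B = 637 + 6*√6 (B = √216 + 637 = 6*√6 + 637 = 637 + 6*√6 ≈ 651.70)
4888/B + X(2)/(-1360) = 4888/(637 + 6*√6) + (131/33)/(-1360) = 4888/(637 + 6*√6) + (131/33)*(-1/1360) = 4888/(637 + 6*√6) - 131/44880 = -131/44880 + 4888/(637 + 6*√6)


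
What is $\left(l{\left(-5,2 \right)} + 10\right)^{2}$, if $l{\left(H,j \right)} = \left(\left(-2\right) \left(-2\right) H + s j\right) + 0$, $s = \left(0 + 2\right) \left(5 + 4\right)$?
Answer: $676$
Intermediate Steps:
$s = 18$ ($s = 2 \cdot 9 = 18$)
$l{\left(H,j \right)} = 4 H + 18 j$ ($l{\left(H,j \right)} = \left(\left(-2\right) \left(-2\right) H + 18 j\right) + 0 = \left(4 H + 18 j\right) + 0 = 4 H + 18 j$)
$\left(l{\left(-5,2 \right)} + 10\right)^{2} = \left(\left(4 \left(-5\right) + 18 \cdot 2\right) + 10\right)^{2} = \left(\left(-20 + 36\right) + 10\right)^{2} = \left(16 + 10\right)^{2} = 26^{2} = 676$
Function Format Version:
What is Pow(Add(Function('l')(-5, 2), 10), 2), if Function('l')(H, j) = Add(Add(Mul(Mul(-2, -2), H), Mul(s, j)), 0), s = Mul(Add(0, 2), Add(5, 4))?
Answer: 676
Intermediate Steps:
s = 18 (s = Mul(2, 9) = 18)
Function('l')(H, j) = Add(Mul(4, H), Mul(18, j)) (Function('l')(H, j) = Add(Add(Mul(Mul(-2, -2), H), Mul(18, j)), 0) = Add(Add(Mul(4, H), Mul(18, j)), 0) = Add(Mul(4, H), Mul(18, j)))
Pow(Add(Function('l')(-5, 2), 10), 2) = Pow(Add(Add(Mul(4, -5), Mul(18, 2)), 10), 2) = Pow(Add(Add(-20, 36), 10), 2) = Pow(Add(16, 10), 2) = Pow(26, 2) = 676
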